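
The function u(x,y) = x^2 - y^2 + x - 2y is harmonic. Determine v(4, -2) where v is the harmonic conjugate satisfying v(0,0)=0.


Step 1: v_x = -u_y = 2y + 2
Step 2: v_y = u_x = 2x + 1
Step 3: v = 2xy + 2x + y + C
Step 4: v(0,0) = 0 => C = 0
Step 5: v(4, -2) = -10

-10


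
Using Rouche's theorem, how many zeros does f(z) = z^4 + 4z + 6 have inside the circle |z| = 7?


Step 1: On |z| = 7 the three terms have sizes |z^4| = 7^4 = 2401, |4z| = 4*7 = 28, |6| = 6
Step 2: The dominant term is g(z) = z^4; let h(z) = 4z + 6 so f = g + h
Step 3: On |z| = 7: |g| = 2401 and |h| <= 28 + 6 = 34
Step 4: Since 2401 > 34, |h| < |g| on |z| = 7, so by Rouche f has the same number of zeros as g inside |z| < 7
Step 5: g(z) = z^4 has 4 zeros (all at the origin) inside |z| < 7. Answer = 4

4


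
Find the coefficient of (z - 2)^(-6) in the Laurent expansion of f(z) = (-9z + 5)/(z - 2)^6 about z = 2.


Step 1: Write the numerator in powers of (z - 2): -9z + 5 = -9(z - 2) + (-9*2 + 5) = -9(z - 2) - 13
Step 2: Divide by (z - 2)^6: f(z) = -13(z - 2)^(-6) - 9(z - 2)^(-5)
Step 3: This finite sum is the Laurent series of f about z = 2.
Step 4: Coefficient of (z - 2)^(-6) = -9*2 + 5 = -13

-13


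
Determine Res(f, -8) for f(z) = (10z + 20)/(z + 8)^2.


Step 1: Pole of order 2 at z = -8
Step 2: Res = lim d/dz [(z + 8)^2 * f(z)] as z -> -8
Step 3: (z + 8)^2 * f(z) = 10z + 20
Step 4: d/dz[10z + 20] = 10

10


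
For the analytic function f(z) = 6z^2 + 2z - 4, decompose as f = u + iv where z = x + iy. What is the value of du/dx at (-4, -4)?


Step 1: f(z) = 6(x+iy)^2 + 2(x+iy) - 4
Step 2: u = 6(x^2 - y^2) + 2x - 4
Step 3: u_x = 12x + 2
Step 4: At (-4, -4): u_x = -48 + 2 = -46

-46


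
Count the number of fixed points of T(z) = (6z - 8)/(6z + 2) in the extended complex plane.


Step 1: Fixed points satisfy T(z) = z
Step 2: 6z^2 - 4z + 8 = 0
Step 3: Discriminant = (-4)^2 - 4*6*8 = -176
Step 4: Number of fixed points = 2

2


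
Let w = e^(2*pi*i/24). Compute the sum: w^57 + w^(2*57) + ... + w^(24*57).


Step 1: The sum sum_{j=1}^{n} w^(k*j) equals n if n | k, else 0.
Step 2: Here n = 24, k = 57
Step 3: Does n divide k? 24 | 57 -> False
Step 4: Sum = 0

0


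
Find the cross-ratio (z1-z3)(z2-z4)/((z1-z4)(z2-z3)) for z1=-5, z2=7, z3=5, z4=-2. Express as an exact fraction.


Step 1: (z1-z3)(z2-z4) = (-10) * 9 = -90
Step 2: (z1-z4)(z2-z3) = (-3) * 2 = -6
Step 3: Cross-ratio = 90/6 = 15

15


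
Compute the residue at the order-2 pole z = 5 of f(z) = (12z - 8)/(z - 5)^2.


Step 1: Pole of order 2 at z = 5
Step 2: Res = lim d/dz [(z - 5)^2 * f(z)] as z -> 5
Step 3: (z - 5)^2 * f(z) = 12z - 8
Step 4: d/dz[12z - 8] = 12

12


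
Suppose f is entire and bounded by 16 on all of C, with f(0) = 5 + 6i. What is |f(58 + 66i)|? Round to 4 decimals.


Step 1: By Liouville's theorem, a bounded entire function is constant.
Step 2: f(z) = f(0) = 5 + 6i for all z.
Step 3: |f(w)| = |5 + 6i| = sqrt(25 + 36)
Step 4: = 7.8102

7.8102


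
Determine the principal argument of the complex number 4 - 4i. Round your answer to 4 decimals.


Step 1: z = 4 - 4i
Step 2: arg(z) = atan2(-4, 4)
Step 3: arg(z) = -0.7854

-0.7854


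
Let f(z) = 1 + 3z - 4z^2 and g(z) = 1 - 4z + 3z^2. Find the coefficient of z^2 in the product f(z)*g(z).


Step 1: z^2 term in f*g comes from: (1)*(3z^2) + (3z)*(-4z) + (-4z^2)*(1)
Step 2: = 3 - 12 - 4
Step 3: = -13

-13


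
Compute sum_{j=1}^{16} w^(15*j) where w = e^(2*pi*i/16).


Step 1: The sum sum_{j=1}^{n} w^(k*j) equals n if n | k, else 0.
Step 2: Here n = 16, k = 15
Step 3: Does n divide k? 16 | 15 -> False
Step 4: Sum = 0

0


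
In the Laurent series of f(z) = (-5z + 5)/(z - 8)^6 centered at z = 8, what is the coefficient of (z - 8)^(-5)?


Step 1: Write the numerator in powers of (z - 8): -5z + 5 = -5(z - 8) + (-5*8 + 5) = -5(z - 8) - 35
Step 2: Divide by (z - 8)^6: f(z) = -35(z - 8)^(-6) - 5(z - 8)^(-5)
Step 3: This finite sum is the Laurent series of f about z = 8.
Step 4: Coefficient of (z - 8)^(-5) = coefficient of (z - 8) in the re-centred numerator = -5

-5


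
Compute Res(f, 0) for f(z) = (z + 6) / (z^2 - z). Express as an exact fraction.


Step 1: Q(z) = z^2 - z = (z)(z - 1)
Step 2: Q'(z) = 2z - 1
Step 3: Q'(0) = -1, P(0) = 6
Step 4: Res = P(0)/Q'(0) = 6/(-1) = -6

-6


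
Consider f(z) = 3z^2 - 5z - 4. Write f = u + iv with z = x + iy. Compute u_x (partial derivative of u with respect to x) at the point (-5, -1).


Step 1: f(z) = 3(x+iy)^2 - 5(x+iy) - 4
Step 2: u = 3(x^2 - y^2) - 5x - 4
Step 3: u_x = 6x - 5
Step 4: At (-5, -1): u_x = -30 - 5 = -35

-35


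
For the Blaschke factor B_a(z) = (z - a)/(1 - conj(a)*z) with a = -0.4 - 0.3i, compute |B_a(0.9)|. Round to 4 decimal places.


Step 1: Numerator z0 - a = 0.9 - (-0.4 - 0.3i) = 1.3 + 0.3i
Step 2: Denominator 1 - conj(a)*z0 = 1 - (-0.4 + 0.3i)*0.9 = 1.36 - 0.27i
Step 3: |z0 - a|^2 = 1.3^2 + 0.3^2 = 1.78; |1 - conj(a)*z0|^2 = 1.36^2 + (-0.27)^2 = 1.9225
Step 4: |B_a(0.9)| = sqrt(1.78 / 1.9225) = sqrt(0.925878)
Step 5: = 0.9622

0.9622


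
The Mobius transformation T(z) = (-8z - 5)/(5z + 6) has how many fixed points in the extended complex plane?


Step 1: Fixed points satisfy T(z) = z
Step 2: 5z^2 + 14z + 5 = 0
Step 3: Discriminant = 14^2 - 4*5*5 = 96
Step 4: Number of fixed points = 2

2


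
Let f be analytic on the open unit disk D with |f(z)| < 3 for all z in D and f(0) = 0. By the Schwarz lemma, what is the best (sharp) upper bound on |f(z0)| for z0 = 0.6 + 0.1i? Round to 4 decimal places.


Step 1: g = f/3 maps D -> D with g(0) = 0, so by the Schwarz lemma |g(z)| <= |z|, i.e. |f(z)| <= 3|z|; this is sharp (f(z) = 3z).
Step 2: |z0|^2 = 0.6^2 + 0.1^2 = 0.37
Step 3: |z0| = sqrt(0.37) = 0.608276
Step 4: Best bound = 3 * |z0| = 3 * 0.608276 = 1.8248

1.8248


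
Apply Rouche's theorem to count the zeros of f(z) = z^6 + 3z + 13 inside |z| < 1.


Step 1: On |z| = 1 the three terms have sizes |z^6| = 1^6 = 1, |3z| = 3*1 = 3, |13| = 13
Step 2: The dominant term is g(z) = 13; let h(z) = z^6 + 3z so f = g + h
Step 3: On |z| = 1: |g| = 13 and |h| <= 1 + 3 = 4
Step 4: Since 13 > 4, |h| < |g| on |z| = 1, so by Rouche f has the same number of zeros as g inside |z| < 1
Step 5: g(z) = 13 is a nonzero constant with no zeros inside |z| < 1. Answer = 0

0


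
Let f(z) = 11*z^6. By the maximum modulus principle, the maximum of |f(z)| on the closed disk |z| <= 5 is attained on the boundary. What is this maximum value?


Step 1: On |z| = 5, |f(z)| = 11 * |z|^6 = 11 * 5^6
Step 2: By maximum modulus principle, maximum is on boundary.
Step 3: Maximum = 11 * 15625 = 171875

171875


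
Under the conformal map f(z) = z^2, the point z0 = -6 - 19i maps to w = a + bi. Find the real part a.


Step 1: z0 = -6 - 19i
Step 2: z0^2 = (-6)^2 - (-19)^2 + 228i
Step 3: real part = 36 - 361 = -325

-325


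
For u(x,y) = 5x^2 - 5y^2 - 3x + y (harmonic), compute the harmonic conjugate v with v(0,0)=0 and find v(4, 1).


Step 1: v_x = -u_y = 10y - 1
Step 2: v_y = u_x = 10x - 3
Step 3: v = 10xy - x - 3y + C
Step 4: v(0,0) = 0 => C = 0
Step 5: v(4, 1) = 33

33


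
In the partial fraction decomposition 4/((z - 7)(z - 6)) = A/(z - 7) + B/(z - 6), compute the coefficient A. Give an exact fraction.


Step 1: Multiply both sides by (z - 7) and set z = 7
Step 2: A = 4 / (7 - 6)
Step 3: A = 4 / 1
Step 4: A = 4

4


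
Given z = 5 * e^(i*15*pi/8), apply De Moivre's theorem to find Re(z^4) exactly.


Step 1: By De Moivre's theorem, z^4 = 5^4 * e^(i*4*15*pi/8) = 625 * (cos(15*pi/2) + i*sin(15*pi/2))
Step 2: |z|^4 = 5^4 = 625
Step 3: Reduce the angle mod 2*pi: 15*pi/2 - 6*pi = 3*pi/2
Step 4: cos(3*pi/2) = 0
Step 5: Re(z^4) = 625 * 0 = 0

0


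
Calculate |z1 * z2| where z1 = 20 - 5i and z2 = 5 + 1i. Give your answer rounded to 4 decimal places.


Step 1: |z1| = sqrt(20^2 + (-5)^2) = sqrt(425)
Step 2: |z2| = sqrt(5^2 + 1^2) = sqrt(26)
Step 3: |z1*z2| = |z1|*|z2| = sqrt(425) * sqrt(26) = sqrt(425 * 26) = sqrt(11050)
Step 4: = 105.119

105.119


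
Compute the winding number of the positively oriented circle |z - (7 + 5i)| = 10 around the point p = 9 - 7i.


Step 1: Center c = (7, 5), radius = 10
Step 2: |p - c|^2 = 2^2 + (-12)^2 = 148
Step 3: r^2 = 100
Step 4: |p-c| > r so winding number = 0

0


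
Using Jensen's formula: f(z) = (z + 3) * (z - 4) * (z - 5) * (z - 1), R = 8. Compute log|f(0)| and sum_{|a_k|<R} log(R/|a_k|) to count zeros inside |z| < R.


Jensen's formula: (1/2pi)*integral log|f(Re^it)|dt = log|f(0)| + sum_{|a_k|<R} log(R/|a_k|)
Step 1: f(0) = 3 * (-4) * (-5) * (-1) = -60
Step 2: log|f(0)| = log|-3| + log|4| + log|5| + log|1| = 4.0943
Step 3: Zeros inside |z| < 8: -3, 4, 5, 1
Step 4: Jensen sum = log(8/3) + log(8/4) + log(8/5) + log(8/1) = 4.2234
Step 5: n(R) = number of terms in the Jensen sum = count of zeros inside |z| < 8 = 4

4


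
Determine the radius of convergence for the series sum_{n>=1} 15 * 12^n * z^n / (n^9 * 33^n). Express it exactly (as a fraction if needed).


Step 1: General term a_n = 15 * 12^n / (n^9 * 33^n)
Step 2: By the root test, |a_n|^(1/n) = 15^(1/n) * 12 / (n^(9/n) * 33) -> 12/33 as n -> infinity (since 15^(1/n) -> 1 and n^(9/n) -> 1)
Step 3: R = 1/lim|a_n|^(1/n) = 33/12 = 11/4

11/4


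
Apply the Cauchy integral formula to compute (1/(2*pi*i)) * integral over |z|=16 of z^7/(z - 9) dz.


Step 1: f(z) = z^7, a = 9 is inside |z| = 16
Step 2: By Cauchy integral formula: (1/(2pi*i)) * integral = f(a)
Step 3: f(9) = 9^7 = 4782969

4782969


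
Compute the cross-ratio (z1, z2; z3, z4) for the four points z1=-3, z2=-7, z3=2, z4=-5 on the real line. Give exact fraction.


Step 1: (z1-z3)(z2-z4) = (-5) * (-2) = 10
Step 2: (z1-z4)(z2-z3) = 2 * (-9) = -18
Step 3: Cross-ratio = -10/18 = -5/9

-5/9


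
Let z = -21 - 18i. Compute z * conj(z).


Step 1: conj(z) = -21 + 18i
Step 2: z * conj(z) = (-21)^2 + (-18)^2
Step 3: = 441 + 324 = 765

765


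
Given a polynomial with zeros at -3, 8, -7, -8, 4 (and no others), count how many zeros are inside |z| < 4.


Step 1: Check each root:
  z = -3: |-3| = 3 < 4
  z = 8: |8| = 8 >= 4
  z = -7: |-7| = 7 >= 4
  z = -8: |-8| = 8 >= 4
  z = 4: |4| = 4 >= 4
Step 2: Count = 1

1


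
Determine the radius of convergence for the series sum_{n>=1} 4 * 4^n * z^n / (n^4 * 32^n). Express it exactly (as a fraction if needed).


Step 1: General term a_n = 4 * 4^n / (n^4 * 32^n)
Step 2: By the root test, |a_n|^(1/n) = 4^(1/n) * 4 / (n^(4/n) * 32) -> 4/32 as n -> infinity (since 4^(1/n) -> 1 and n^(4/n) -> 1)
Step 3: R = 1/lim|a_n|^(1/n) = 32/4 = 8

8


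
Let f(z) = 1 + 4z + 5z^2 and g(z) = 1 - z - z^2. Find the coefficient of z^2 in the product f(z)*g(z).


Step 1: z^2 term in f*g comes from: (1)*(-z^2) + (4z)*(-z) + (5z^2)*(1)
Step 2: = -1 - 4 + 5
Step 3: = 0

0


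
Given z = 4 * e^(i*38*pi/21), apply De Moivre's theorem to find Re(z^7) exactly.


Step 1: By De Moivre's theorem, z^7 = 4^7 * e^(i*7*38*pi/21) = 16384 * (cos(38*pi/3) + i*sin(38*pi/3))
Step 2: |z|^7 = 4^7 = 16384
Step 3: Reduce the angle mod 2*pi: 38*pi/3 - 12*pi = 2*pi/3
Step 4: cos(2*pi/3) = -1/2
Step 5: Re(z^7) = 16384 * (-1/2) = -8192

-8192


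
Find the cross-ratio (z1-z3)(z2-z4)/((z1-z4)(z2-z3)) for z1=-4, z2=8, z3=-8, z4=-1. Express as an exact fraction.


Step 1: (z1-z3)(z2-z4) = 4 * 9 = 36
Step 2: (z1-z4)(z2-z3) = (-3) * 16 = -48
Step 3: Cross-ratio = -36/48 = -3/4

-3/4


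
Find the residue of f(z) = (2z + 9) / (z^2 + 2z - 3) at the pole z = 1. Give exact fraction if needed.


Step 1: Q(z) = z^2 + 2z - 3 = (z - 1)(z + 3)
Step 2: Q'(z) = 2z + 2
Step 3: Q'(1) = 4, P(1) = 11
Step 4: Res = P(1)/Q'(1) = 11/4 = 11/4

11/4


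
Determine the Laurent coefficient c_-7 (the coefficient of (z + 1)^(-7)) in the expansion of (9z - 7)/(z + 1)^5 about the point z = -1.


Step 1: Write the numerator in powers of (z + 1): 9z - 7 = 9(z + 1) + (9*(-1) - 7) = 9(z + 1) - 16
Step 2: Divide by (z + 1)^5: f(z) = -16(z + 1)^(-5) + 9(z + 1)^(-4)
Step 3: This finite sum is the Laurent series of f about z = -1.
Step 4: Only the powers -5 and -4 appear, so the coefficient of (z + 1)^(-7) = 0

0


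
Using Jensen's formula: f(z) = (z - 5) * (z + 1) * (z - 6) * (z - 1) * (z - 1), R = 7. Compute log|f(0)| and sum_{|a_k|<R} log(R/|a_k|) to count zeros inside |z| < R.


Jensen's formula: (1/2pi)*integral log|f(Re^it)|dt = log|f(0)| + sum_{|a_k|<R} log(R/|a_k|)
Step 1: f(0) = (-5) * 1 * (-6) * (-1) * (-1) = 30
Step 2: log|f(0)| = log|5| + log|-1| + log|6| + log|1| + log|1| = 3.4012
Step 3: Zeros inside |z| < 7: 5, -1, 6, 1, 1
Step 4: Jensen sum = log(7/5) + log(7/1) + log(7/6) + log(7/1) + log(7/1) = 6.3284
Step 5: n(R) = number of terms in the Jensen sum = count of zeros inside |z| < 7 = 5

5


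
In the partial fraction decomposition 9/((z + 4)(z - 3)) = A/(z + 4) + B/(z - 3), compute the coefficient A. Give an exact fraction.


Step 1: Multiply both sides by (z + 4) and set z = -4
Step 2: A = 9 / (-4 - 3)
Step 3: A = 9 / (-7)
Step 4: A = -9/7

-9/7


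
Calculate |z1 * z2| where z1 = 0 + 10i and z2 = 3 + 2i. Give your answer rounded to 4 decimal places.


Step 1: |z1| = sqrt(0^2 + 10^2) = sqrt(100)
Step 2: |z2| = sqrt(3^2 + 2^2) = sqrt(13)
Step 3: |z1*z2| = |z1|*|z2| = sqrt(100) * sqrt(13) = sqrt(100 * 13) = sqrt(1300)
Step 4: = 36.0555

36.0555


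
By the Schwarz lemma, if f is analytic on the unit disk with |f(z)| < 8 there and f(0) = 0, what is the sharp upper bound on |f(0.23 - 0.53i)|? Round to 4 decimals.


Step 1: g = f/8 maps D -> D with g(0) = 0, so by the Schwarz lemma |g(z)| <= |z|, i.e. |f(z)| <= 8|z|; this is sharp (f(z) = 8z).
Step 2: |z0|^2 = 0.23^2 + (-0.53)^2 = 0.3338
Step 3: |z0| = sqrt(0.3338) = 0.577754
Step 4: Best bound = 8 * |z0| = 8 * 0.577754 = 4.622

4.622


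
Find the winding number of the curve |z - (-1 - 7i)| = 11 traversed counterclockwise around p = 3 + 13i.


Step 1: Center c = (-1, -7), radius = 11
Step 2: |p - c|^2 = 4^2 + 20^2 = 416
Step 3: r^2 = 121
Step 4: |p-c| > r so winding number = 0

0


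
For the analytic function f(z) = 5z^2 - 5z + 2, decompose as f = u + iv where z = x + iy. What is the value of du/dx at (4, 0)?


Step 1: f(z) = 5(x+iy)^2 - 5(x+iy) + 2
Step 2: u = 5(x^2 - y^2) - 5x + 2
Step 3: u_x = 10x - 5
Step 4: At (4, 0): u_x = 40 - 5 = 35

35


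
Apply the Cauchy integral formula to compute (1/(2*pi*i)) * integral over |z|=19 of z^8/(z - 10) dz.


Step 1: f(z) = z^8, a = 10 is inside |z| = 19
Step 2: By Cauchy integral formula: (1/(2pi*i)) * integral = f(a)
Step 3: f(10) = 10^8 = 100000000

100000000


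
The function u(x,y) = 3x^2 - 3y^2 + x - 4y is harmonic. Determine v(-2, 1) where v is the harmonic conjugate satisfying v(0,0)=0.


Step 1: v_x = -u_y = 6y + 4
Step 2: v_y = u_x = 6x + 1
Step 3: v = 6xy + 4x + y + C
Step 4: v(0,0) = 0 => C = 0
Step 5: v(-2, 1) = -19

-19


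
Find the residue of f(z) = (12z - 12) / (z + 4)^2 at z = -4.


Step 1: Pole of order 2 at z = -4
Step 2: Res = lim d/dz [(z + 4)^2 * f(z)] as z -> -4
Step 3: (z + 4)^2 * f(z) = 12z - 12
Step 4: d/dz[12z - 12] = 12

12


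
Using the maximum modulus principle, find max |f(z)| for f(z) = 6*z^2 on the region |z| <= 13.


Step 1: On |z| = 13, |f(z)| = 6 * |z|^2 = 6 * 13^2
Step 2: By maximum modulus principle, maximum is on boundary.
Step 3: Maximum = 6 * 169 = 1014

1014


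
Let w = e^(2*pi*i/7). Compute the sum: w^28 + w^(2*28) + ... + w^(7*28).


Step 1: The sum sum_{j=1}^{n} w^(k*j) equals n if n | k, else 0.
Step 2: Here n = 7, k = 28
Step 3: Does n divide k? 7 | 28 -> True
Step 4: Sum = 7

7


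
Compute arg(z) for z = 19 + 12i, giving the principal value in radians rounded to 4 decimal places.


Step 1: z = 19 + 12i
Step 2: arg(z) = atan2(12, 19)
Step 3: arg(z) = 0.5633

0.5633


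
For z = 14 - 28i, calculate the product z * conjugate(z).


Step 1: conj(z) = 14 + 28i
Step 2: z * conj(z) = 14^2 + (-28)^2
Step 3: = 196 + 784 = 980

980


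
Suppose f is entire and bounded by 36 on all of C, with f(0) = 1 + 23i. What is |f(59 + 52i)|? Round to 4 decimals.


Step 1: By Liouville's theorem, a bounded entire function is constant.
Step 2: f(z) = f(0) = 1 + 23i for all z.
Step 3: |f(w)| = |1 + 23i| = sqrt(1 + 529)
Step 4: = 23.0217

23.0217


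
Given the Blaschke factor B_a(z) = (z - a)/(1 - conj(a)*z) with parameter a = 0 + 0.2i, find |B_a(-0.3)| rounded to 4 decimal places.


Step 1: Numerator z0 - a = -0.3 - (0 + 0.2i) = -0.3 - 0.2i
Step 2: Denominator 1 - conj(a)*z0 = 1 - (0 - 0.2i)*(-0.3) = 1 - 0.06i
Step 3: |z0 - a|^2 = (-0.3)^2 + (-0.2)^2 = 0.13; |1 - conj(a)*z0|^2 = 1^2 + (-0.06)^2 = 1.0036
Step 4: |B_a(-0.3)| = sqrt(0.13 / 1.0036) = sqrt(0.129534)
Step 5: = 0.3599

0.3599


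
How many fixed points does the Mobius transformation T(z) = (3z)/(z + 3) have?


Step 1: Fixed points satisfy T(z) = z
Step 2: z^2 = 0
Step 3: Discriminant = 0^2 - 4*1*0 = 0
Step 4: Number of fixed points = 1

1


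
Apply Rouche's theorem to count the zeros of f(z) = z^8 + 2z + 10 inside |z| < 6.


Step 1: On |z| = 6 the three terms have sizes |z^8| = 6^8 = 1679616, |2z| = 2*6 = 12, |10| = 10
Step 2: The dominant term is g(z) = z^8; let h(z) = 2z + 10 so f = g + h
Step 3: On |z| = 6: |g| = 1679616 and |h| <= 12 + 10 = 22
Step 4: Since 1679616 > 22, |h| < |g| on |z| = 6, so by Rouche f has the same number of zeros as g inside |z| < 6
Step 5: g(z) = z^8 has 8 zeros (all at the origin) inside |z| < 6. Answer = 8

8


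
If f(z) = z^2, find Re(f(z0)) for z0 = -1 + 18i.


Step 1: z0 = -1 + 18i
Step 2: z0^2 = (-1)^2 - 18^2 - 36i
Step 3: real part = 1 - 324 = -323

-323


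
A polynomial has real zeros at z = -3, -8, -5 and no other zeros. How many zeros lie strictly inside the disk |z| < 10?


Step 1: Check each root:
  z = -3: |-3| = 3 < 10
  z = -8: |-8| = 8 < 10
  z = -5: |-5| = 5 < 10
Step 2: Count = 3

3


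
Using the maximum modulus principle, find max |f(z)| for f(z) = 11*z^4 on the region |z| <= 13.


Step 1: On |z| = 13, |f(z)| = 11 * |z|^4 = 11 * 13^4
Step 2: By maximum modulus principle, maximum is on boundary.
Step 3: Maximum = 11 * 28561 = 314171

314171


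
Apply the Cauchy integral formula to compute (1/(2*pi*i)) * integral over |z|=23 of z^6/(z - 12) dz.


Step 1: f(z) = z^6, a = 12 is inside |z| = 23
Step 2: By Cauchy integral formula: (1/(2pi*i)) * integral = f(a)
Step 3: f(12) = 12^6 = 2985984

2985984


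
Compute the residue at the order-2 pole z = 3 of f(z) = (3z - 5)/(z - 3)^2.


Step 1: Pole of order 2 at z = 3
Step 2: Res = lim d/dz [(z - 3)^2 * f(z)] as z -> 3
Step 3: (z - 3)^2 * f(z) = 3z - 5
Step 4: d/dz[3z - 5] = 3

3


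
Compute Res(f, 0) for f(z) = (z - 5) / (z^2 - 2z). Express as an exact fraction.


Step 1: Q(z) = z^2 - 2z = (z)(z - 2)
Step 2: Q'(z) = 2z - 2
Step 3: Q'(0) = -2, P(0) = -5
Step 4: Res = P(0)/Q'(0) = -5/(-2) = 5/2

5/2


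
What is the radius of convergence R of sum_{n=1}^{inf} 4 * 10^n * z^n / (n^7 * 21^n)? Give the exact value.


Step 1: General term a_n = 4 * 10^n / (n^7 * 21^n)
Step 2: By the root test, |a_n|^(1/n) = 4^(1/n) * 10 / (n^(7/n) * 21) -> 10/21 as n -> infinity (since 4^(1/n) -> 1 and n^(7/n) -> 1)
Step 3: R = 1/lim|a_n|^(1/n) = 21/10

21/10


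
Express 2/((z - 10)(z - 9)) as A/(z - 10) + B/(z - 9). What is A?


Step 1: Multiply both sides by (z - 10) and set z = 10
Step 2: A = 2 / (10 - 9)
Step 3: A = 2 / 1
Step 4: A = 2

2


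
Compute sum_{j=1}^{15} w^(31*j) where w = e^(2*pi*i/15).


Step 1: The sum sum_{j=1}^{n} w^(k*j) equals n if n | k, else 0.
Step 2: Here n = 15, k = 31
Step 3: Does n divide k? 15 | 31 -> False
Step 4: Sum = 0

0


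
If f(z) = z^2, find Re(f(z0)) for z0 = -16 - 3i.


Step 1: z0 = -16 - 3i
Step 2: z0^2 = (-16)^2 - (-3)^2 + 96i
Step 3: real part = 256 - 9 = 247

247


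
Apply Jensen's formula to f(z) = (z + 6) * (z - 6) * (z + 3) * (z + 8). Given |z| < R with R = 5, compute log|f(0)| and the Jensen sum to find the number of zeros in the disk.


Jensen's formula: (1/2pi)*integral log|f(Re^it)|dt = log|f(0)| + sum_{|a_k|<R} log(R/|a_k|)
Step 1: f(0) = 6 * (-6) * 3 * 8 = -864
Step 2: log|f(0)| = log|-6| + log|6| + log|-3| + log|-8| = 6.7616
Step 3: Zeros inside |z| < 5: -3
Step 4: Jensen sum = log(5/3) = 0.5108
Step 5: n(R) = number of terms in the Jensen sum = count of zeros inside |z| < 5 = 1

1


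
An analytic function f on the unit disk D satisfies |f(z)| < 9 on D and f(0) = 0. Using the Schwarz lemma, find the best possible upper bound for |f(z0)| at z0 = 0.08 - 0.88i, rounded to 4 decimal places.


Step 1: g = f/9 maps D -> D with g(0) = 0, so by the Schwarz lemma |g(z)| <= |z|, i.e. |f(z)| <= 9|z|; this is sharp (f(z) = 9z).
Step 2: |z0|^2 = 0.08^2 + (-0.88)^2 = 0.7808
Step 3: |z0| = sqrt(0.7808) = 0.883629
Step 4: Best bound = 9 * |z0| = 9 * 0.883629 = 7.9527

7.9527


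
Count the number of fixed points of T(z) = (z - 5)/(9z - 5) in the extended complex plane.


Step 1: Fixed points satisfy T(z) = z
Step 2: 9z^2 - 6z + 5 = 0
Step 3: Discriminant = (-6)^2 - 4*9*5 = -144
Step 4: Number of fixed points = 2

2


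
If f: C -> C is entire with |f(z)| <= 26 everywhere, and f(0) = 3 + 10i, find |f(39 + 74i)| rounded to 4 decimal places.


Step 1: By Liouville's theorem, a bounded entire function is constant.
Step 2: f(z) = f(0) = 3 + 10i for all z.
Step 3: |f(w)| = |3 + 10i| = sqrt(9 + 100)
Step 4: = 10.4403

10.4403


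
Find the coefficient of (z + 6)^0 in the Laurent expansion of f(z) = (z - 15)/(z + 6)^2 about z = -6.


Step 1: Write the numerator in powers of (z + 6): z - 15 = (z + 6) + (1*(-6) - 15) = (z + 6) - 21
Step 2: Divide by (z + 6)^2: f(z) = -21(z + 6)^(-2) + (z + 6)^(-1)
Step 3: This finite sum is the Laurent series of f about z = -6.
Step 4: Only the powers -2 and -1 appear, so the coefficient of (z + 6)^0 = 0

0


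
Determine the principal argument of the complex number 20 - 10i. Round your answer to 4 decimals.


Step 1: z = 20 - 10i
Step 2: arg(z) = atan2(-10, 20)
Step 3: arg(z) = -0.4636

-0.4636


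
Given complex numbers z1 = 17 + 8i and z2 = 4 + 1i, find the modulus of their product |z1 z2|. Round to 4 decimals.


Step 1: |z1| = sqrt(17^2 + 8^2) = sqrt(353)
Step 2: |z2| = sqrt(4^2 + 1^2) = sqrt(17)
Step 3: |z1*z2| = |z1|*|z2| = sqrt(353) * sqrt(17) = sqrt(353 * 17) = sqrt(6001)
Step 4: = 77.4661

77.4661


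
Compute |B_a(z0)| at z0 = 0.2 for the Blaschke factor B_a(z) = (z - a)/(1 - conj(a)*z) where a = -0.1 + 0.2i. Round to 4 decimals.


Step 1: Numerator z0 - a = 0.2 - (-0.1 + 0.2i) = 0.3 - 0.2i
Step 2: Denominator 1 - conj(a)*z0 = 1 - (-0.1 - 0.2i)*0.2 = 1.02 + 0.04i
Step 3: |z0 - a|^2 = 0.3^2 + (-0.2)^2 = 0.13; |1 - conj(a)*z0|^2 = 1.02^2 + 0.04^2 = 1.042
Step 4: |B_a(0.2)| = sqrt(0.13 / 1.042) = sqrt(0.12476)
Step 5: = 0.3532

0.3532


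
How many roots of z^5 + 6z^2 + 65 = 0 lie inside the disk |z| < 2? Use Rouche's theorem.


Step 1: On |z| = 2 the three terms have sizes |z^5| = 2^5 = 32, |6z^2| = 6*2^2 = 24, |65| = 65
Step 2: The dominant term is g(z) = 65; let h(z) = z^5 + 6z^2 so f = g + h
Step 3: On |z| = 2: |g| = 65 and |h| <= 32 + 24 = 56
Step 4: Since 65 > 56, |h| < |g| on |z| = 2, so by Rouche f has the same number of zeros as g inside |z| < 2
Step 5: g(z) = 65 is a nonzero constant with no zeros inside |z| < 2. Answer = 0

0


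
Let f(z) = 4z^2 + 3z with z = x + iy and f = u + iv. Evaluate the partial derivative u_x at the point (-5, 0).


Step 1: f(z) = 4(x+iy)^2 + 3(x+iy) + 0
Step 2: u = 4(x^2 - y^2) + 3x + 0
Step 3: u_x = 8x + 3
Step 4: At (-5, 0): u_x = -40 + 3 = -37

-37


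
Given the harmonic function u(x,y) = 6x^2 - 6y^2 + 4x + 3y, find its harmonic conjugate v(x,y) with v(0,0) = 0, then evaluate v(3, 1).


Step 1: v_x = -u_y = 12y - 3
Step 2: v_y = u_x = 12x + 4
Step 3: v = 12xy - 3x + 4y + C
Step 4: v(0,0) = 0 => C = 0
Step 5: v(3, 1) = 31

31


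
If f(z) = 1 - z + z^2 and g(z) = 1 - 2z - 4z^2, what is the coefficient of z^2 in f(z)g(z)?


Step 1: z^2 term in f*g comes from: (1)*(-4z^2) + (-z)*(-2z) + (z^2)*(1)
Step 2: = -4 + 2 + 1
Step 3: = -1

-1


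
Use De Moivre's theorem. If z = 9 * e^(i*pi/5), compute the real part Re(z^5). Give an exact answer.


Step 1: By De Moivre's theorem, z^5 = 9^5 * e^(i*5*pi/5) = 59049 * (cos(pi) + i*sin(pi))
Step 2: |z|^5 = 9^5 = 59049
Step 3: The angle pi already lies in [0, 2*pi)
Step 4: cos(pi) = -1
Step 5: Re(z^5) = 59049 * (-1) = -59049

-59049


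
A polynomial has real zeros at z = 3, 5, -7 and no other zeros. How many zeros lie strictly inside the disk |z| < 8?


Step 1: Check each root:
  z = 3: |3| = 3 < 8
  z = 5: |5| = 5 < 8
  z = -7: |-7| = 7 < 8
Step 2: Count = 3

3


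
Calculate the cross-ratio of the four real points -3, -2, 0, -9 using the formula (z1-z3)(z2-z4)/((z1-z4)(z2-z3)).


Step 1: (z1-z3)(z2-z4) = (-3) * 7 = -21
Step 2: (z1-z4)(z2-z3) = 6 * (-2) = -12
Step 3: Cross-ratio = 21/12 = 7/4

7/4


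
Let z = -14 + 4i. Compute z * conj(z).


Step 1: conj(z) = -14 - 4i
Step 2: z * conj(z) = (-14)^2 + 4^2
Step 3: = 196 + 16 = 212

212


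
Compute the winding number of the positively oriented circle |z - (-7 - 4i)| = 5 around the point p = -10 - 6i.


Step 1: Center c = (-7, -4), radius = 5
Step 2: |p - c|^2 = (-3)^2 + (-2)^2 = 13
Step 3: r^2 = 25
Step 4: |p-c| < r so winding number = 1

1


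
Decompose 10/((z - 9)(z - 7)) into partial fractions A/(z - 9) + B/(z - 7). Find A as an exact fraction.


Step 1: Multiply both sides by (z - 9) and set z = 9
Step 2: A = 10 / (9 - 7)
Step 3: A = 10 / 2
Step 4: A = 5

5


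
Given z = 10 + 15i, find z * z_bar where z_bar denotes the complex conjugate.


Step 1: conj(z) = 10 - 15i
Step 2: z * conj(z) = 10^2 + 15^2
Step 3: = 100 + 225 = 325

325


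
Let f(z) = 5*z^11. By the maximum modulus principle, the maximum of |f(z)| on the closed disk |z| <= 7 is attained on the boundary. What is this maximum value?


Step 1: On |z| = 7, |f(z)| = 5 * |z|^11 = 5 * 7^11
Step 2: By maximum modulus principle, maximum is on boundary.
Step 3: Maximum = 5 * 1977326743 = 9886633715

9886633715


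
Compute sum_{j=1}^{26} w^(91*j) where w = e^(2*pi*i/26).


Step 1: The sum sum_{j=1}^{n} w^(k*j) equals n if n | k, else 0.
Step 2: Here n = 26, k = 91
Step 3: Does n divide k? 26 | 91 -> False
Step 4: Sum = 0

0


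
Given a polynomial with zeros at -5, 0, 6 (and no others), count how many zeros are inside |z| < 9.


Step 1: Check each root:
  z = -5: |-5| = 5 < 9
  z = 0: |0| = 0 < 9
  z = 6: |6| = 6 < 9
Step 2: Count = 3

3


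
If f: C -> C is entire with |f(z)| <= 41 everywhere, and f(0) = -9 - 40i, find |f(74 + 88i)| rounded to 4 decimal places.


Step 1: By Liouville's theorem, a bounded entire function is constant.
Step 2: f(z) = f(0) = -9 - 40i for all z.
Step 3: |f(w)| = |-9 - 40i| = sqrt(81 + 1600)
Step 4: = 41.0

41.0


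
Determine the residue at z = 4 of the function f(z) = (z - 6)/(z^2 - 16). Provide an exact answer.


Step 1: Q(z) = z^2 - 16 = (z - 4)(z + 4)
Step 2: Q'(z) = 2z
Step 3: Q'(4) = 8, P(4) = -2
Step 4: Res = P(4)/Q'(4) = -2/8 = -1/4

-1/4


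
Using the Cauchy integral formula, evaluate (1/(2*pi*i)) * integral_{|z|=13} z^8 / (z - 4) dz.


Step 1: f(z) = z^8, a = 4 is inside |z| = 13
Step 2: By Cauchy integral formula: (1/(2pi*i)) * integral = f(a)
Step 3: f(4) = 4^8 = 65536

65536


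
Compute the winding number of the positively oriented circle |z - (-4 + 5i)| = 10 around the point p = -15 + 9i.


Step 1: Center c = (-4, 5), radius = 10
Step 2: |p - c|^2 = (-11)^2 + 4^2 = 137
Step 3: r^2 = 100
Step 4: |p-c| > r so winding number = 0

0


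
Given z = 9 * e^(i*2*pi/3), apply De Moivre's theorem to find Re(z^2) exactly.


Step 1: By De Moivre's theorem, z^2 = 9^2 * e^(i*2*2*pi/3) = 81 * (cos(4*pi/3) + i*sin(4*pi/3))
Step 2: |z|^2 = 9^2 = 81
Step 3: The angle 4*pi/3 already lies in [0, 2*pi)
Step 4: cos(4*pi/3) = -1/2
Step 5: Re(z^2) = 81 * (-1/2) = -81/2

-81/2


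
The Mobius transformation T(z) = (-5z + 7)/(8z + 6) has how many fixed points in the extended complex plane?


Step 1: Fixed points satisfy T(z) = z
Step 2: 8z^2 + 11z - 7 = 0
Step 3: Discriminant = 11^2 - 4*8*(-7) = 345
Step 4: Number of fixed points = 2

2


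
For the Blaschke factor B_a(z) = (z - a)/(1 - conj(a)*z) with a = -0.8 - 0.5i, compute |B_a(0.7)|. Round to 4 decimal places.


Step 1: Numerator z0 - a = 0.7 - (-0.8 - 0.5i) = 1.5 + 0.5i
Step 2: Denominator 1 - conj(a)*z0 = 1 - (-0.8 + 0.5i)*0.7 = 1.56 - 0.35i
Step 3: |z0 - a|^2 = 1.5^2 + 0.5^2 = 2.5; |1 - conj(a)*z0|^2 = 1.56^2 + (-0.35)^2 = 2.5561
Step 4: |B_a(0.7)| = sqrt(2.5 / 2.5561) = sqrt(0.978053)
Step 5: = 0.989

0.989


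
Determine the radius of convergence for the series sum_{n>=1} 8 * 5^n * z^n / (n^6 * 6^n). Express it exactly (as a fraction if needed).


Step 1: General term a_n = 8 * 5^n / (n^6 * 6^n)
Step 2: By the root test, |a_n|^(1/n) = 8^(1/n) * 5 / (n^(6/n) * 6) -> 5/6 as n -> infinity (since 8^(1/n) -> 1 and n^(6/n) -> 1)
Step 3: R = 1/lim|a_n|^(1/n) = 6/5

6/5


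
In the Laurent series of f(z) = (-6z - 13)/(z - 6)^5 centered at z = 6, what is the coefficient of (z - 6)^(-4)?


Step 1: Write the numerator in powers of (z - 6): -6z - 13 = -6(z - 6) + (-6*6 - 13) = -6(z - 6) - 49
Step 2: Divide by (z - 6)^5: f(z) = -49(z - 6)^(-5) - 6(z - 6)^(-4)
Step 3: This finite sum is the Laurent series of f about z = 6.
Step 4: Coefficient of (z - 6)^(-4) = coefficient of (z - 6) in the re-centred numerator = -6

-6


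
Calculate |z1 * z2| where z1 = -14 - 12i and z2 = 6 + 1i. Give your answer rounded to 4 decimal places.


Step 1: |z1| = sqrt((-14)^2 + (-12)^2) = sqrt(340)
Step 2: |z2| = sqrt(6^2 + 1^2) = sqrt(37)
Step 3: |z1*z2| = |z1|*|z2| = sqrt(340) * sqrt(37) = sqrt(340 * 37) = sqrt(12580)
Step 4: = 112.1606

112.1606


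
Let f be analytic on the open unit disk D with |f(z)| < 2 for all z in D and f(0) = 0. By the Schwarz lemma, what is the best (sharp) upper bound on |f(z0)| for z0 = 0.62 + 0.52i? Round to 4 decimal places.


Step 1: g = f/2 maps D -> D with g(0) = 0, so by the Schwarz lemma |g(z)| <= |z|, i.e. |f(z)| <= 2|z|; this is sharp (f(z) = 2z).
Step 2: |z0|^2 = 0.62^2 + 0.52^2 = 0.6548
Step 3: |z0| = sqrt(0.6548) = 0.809197
Step 4: Best bound = 2 * |z0| = 2 * 0.809197 = 1.6184

1.6184


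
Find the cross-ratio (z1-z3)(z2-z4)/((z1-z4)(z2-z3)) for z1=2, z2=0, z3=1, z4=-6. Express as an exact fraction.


Step 1: (z1-z3)(z2-z4) = 1 * 6 = 6
Step 2: (z1-z4)(z2-z3) = 8 * (-1) = -8
Step 3: Cross-ratio = -6/8 = -3/4

-3/4


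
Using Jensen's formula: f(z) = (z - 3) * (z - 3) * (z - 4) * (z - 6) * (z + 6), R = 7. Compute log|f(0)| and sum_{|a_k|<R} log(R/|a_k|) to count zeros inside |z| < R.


Jensen's formula: (1/2pi)*integral log|f(Re^it)|dt = log|f(0)| + sum_{|a_k|<R} log(R/|a_k|)
Step 1: f(0) = (-3) * (-3) * (-4) * (-6) * 6 = 1296
Step 2: log|f(0)| = log|3| + log|3| + log|4| + log|6| + log|-6| = 7.167
Step 3: Zeros inside |z| < 7: 3, 3, 4, 6, -6
Step 4: Jensen sum = log(7/3) + log(7/3) + log(7/4) + log(7/6) + log(7/6) = 2.5625
Step 5: n(R) = number of terms in the Jensen sum = count of zeros inside |z| < 7 = 5

5


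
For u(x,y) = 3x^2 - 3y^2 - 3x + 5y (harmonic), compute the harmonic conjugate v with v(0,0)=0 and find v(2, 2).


Step 1: v_x = -u_y = 6y - 5
Step 2: v_y = u_x = 6x - 3
Step 3: v = 6xy - 5x - 3y + C
Step 4: v(0,0) = 0 => C = 0
Step 5: v(2, 2) = 8

8


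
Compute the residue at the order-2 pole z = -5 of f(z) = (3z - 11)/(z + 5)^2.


Step 1: Pole of order 2 at z = -5
Step 2: Res = lim d/dz [(z + 5)^2 * f(z)] as z -> -5
Step 3: (z + 5)^2 * f(z) = 3z - 11
Step 4: d/dz[3z - 11] = 3

3


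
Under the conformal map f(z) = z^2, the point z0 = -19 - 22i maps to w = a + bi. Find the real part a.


Step 1: z0 = -19 - 22i
Step 2: z0^2 = (-19)^2 - (-22)^2 + 836i
Step 3: real part = 361 - 484 = -123

-123


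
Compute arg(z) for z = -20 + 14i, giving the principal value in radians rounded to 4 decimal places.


Step 1: z = -20 + 14i
Step 2: arg(z) = atan2(14, -20)
Step 3: arg(z) = 2.5309

2.5309


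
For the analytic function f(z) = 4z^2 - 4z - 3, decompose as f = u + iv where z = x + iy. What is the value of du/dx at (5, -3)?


Step 1: f(z) = 4(x+iy)^2 - 4(x+iy) - 3
Step 2: u = 4(x^2 - y^2) - 4x - 3
Step 3: u_x = 8x - 4
Step 4: At (5, -3): u_x = 40 - 4 = 36

36


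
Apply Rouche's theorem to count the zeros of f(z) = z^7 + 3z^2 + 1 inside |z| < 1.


Step 1: On |z| = 1 the three terms have sizes |z^7| = 1^7 = 1, |3z^2| = 3*1^2 = 3, |1| = 1
Step 2: The dominant term is g(z) = 3z^2; let h(z) = z^7 + 1 so f = g + h
Step 3: On |z| = 1: |g| = 3 and |h| <= 1 + 1 = 2
Step 4: Since 3 > 2, |h| < |g| on |z| = 1, so by Rouche f has the same number of zeros as g inside |z| < 1
Step 5: g(z) = 3z^2 has 2 zeros (at the origin, multiplicity 2) inside |z| < 1. Answer = 2

2


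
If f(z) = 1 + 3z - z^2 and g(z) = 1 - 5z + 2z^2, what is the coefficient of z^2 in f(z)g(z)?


Step 1: z^2 term in f*g comes from: (1)*(2z^2) + (3z)*(-5z) + (-z^2)*(1)
Step 2: = 2 - 15 - 1
Step 3: = -14

-14


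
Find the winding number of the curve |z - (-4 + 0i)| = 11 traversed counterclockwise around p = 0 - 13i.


Step 1: Center c = (-4, 0), radius = 11
Step 2: |p - c|^2 = 4^2 + (-13)^2 = 185
Step 3: r^2 = 121
Step 4: |p-c| > r so winding number = 0

0


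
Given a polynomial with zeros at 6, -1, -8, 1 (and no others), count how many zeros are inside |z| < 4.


Step 1: Check each root:
  z = 6: |6| = 6 >= 4
  z = -1: |-1| = 1 < 4
  z = -8: |-8| = 8 >= 4
  z = 1: |1| = 1 < 4
Step 2: Count = 2

2


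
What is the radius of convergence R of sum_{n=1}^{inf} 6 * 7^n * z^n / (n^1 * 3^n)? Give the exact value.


Step 1: General term a_n = 6 * 7^n / (n^1 * 3^n)
Step 2: By the root test, |a_n|^(1/n) = 6^(1/n) * 7 / (n^(1/n) * 3) -> 7/3 as n -> infinity (since 6^(1/n) -> 1 and n^(1/n) -> 1)
Step 3: R = 1/lim|a_n|^(1/n) = 3/7

3/7


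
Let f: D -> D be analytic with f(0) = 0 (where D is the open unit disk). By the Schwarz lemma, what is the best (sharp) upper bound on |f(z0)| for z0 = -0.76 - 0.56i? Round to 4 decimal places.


Step 1: Schwarz lemma: if f: D -> D is analytic with f(0) = 0, then |f(z)| <= |z| for all z in D, and this is sharp (f(z) = z).
Step 2: |z0|^2 = (-0.76)^2 + (-0.56)^2 = 0.8912
Step 3: |z0| = sqrt(0.8912) = 0.944034
Step 4: Best bound = |z0| = 0.944

0.944


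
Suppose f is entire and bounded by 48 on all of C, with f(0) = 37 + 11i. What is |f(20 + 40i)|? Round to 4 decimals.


Step 1: By Liouville's theorem, a bounded entire function is constant.
Step 2: f(z) = f(0) = 37 + 11i for all z.
Step 3: |f(w)| = |37 + 11i| = sqrt(1369 + 121)
Step 4: = 38.6005

38.6005


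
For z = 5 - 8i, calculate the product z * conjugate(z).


Step 1: conj(z) = 5 + 8i
Step 2: z * conj(z) = 5^2 + (-8)^2
Step 3: = 25 + 64 = 89

89


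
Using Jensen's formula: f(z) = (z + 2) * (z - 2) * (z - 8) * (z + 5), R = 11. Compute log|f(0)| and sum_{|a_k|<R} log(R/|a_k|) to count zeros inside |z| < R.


Jensen's formula: (1/2pi)*integral log|f(Re^it)|dt = log|f(0)| + sum_{|a_k|<R} log(R/|a_k|)
Step 1: f(0) = 2 * (-2) * (-8) * 5 = 160
Step 2: log|f(0)| = log|-2| + log|2| + log|8| + log|-5| = 5.0752
Step 3: Zeros inside |z| < 11: -2, 2, 8, -5
Step 4: Jensen sum = log(11/2) + log(11/2) + log(11/8) + log(11/5) = 4.5164
Step 5: n(R) = number of terms in the Jensen sum = count of zeros inside |z| < 11 = 4

4


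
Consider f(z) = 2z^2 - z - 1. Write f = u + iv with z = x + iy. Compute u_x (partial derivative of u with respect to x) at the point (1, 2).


Step 1: f(z) = 2(x+iy)^2 - (x+iy) - 1
Step 2: u = 2(x^2 - y^2) - x - 1
Step 3: u_x = 4x - 1
Step 4: At (1, 2): u_x = 4 - 1 = 3

3


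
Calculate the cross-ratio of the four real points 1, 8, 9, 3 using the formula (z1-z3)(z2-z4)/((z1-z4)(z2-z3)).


Step 1: (z1-z3)(z2-z4) = (-8) * 5 = -40
Step 2: (z1-z4)(z2-z3) = (-2) * (-1) = 2
Step 3: Cross-ratio = -40/2 = -20

-20


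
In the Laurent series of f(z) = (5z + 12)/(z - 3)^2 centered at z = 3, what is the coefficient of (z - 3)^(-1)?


Step 1: Write the numerator in powers of (z - 3): 5z + 12 = 5(z - 3) + (5*3 + 12) = 5(z - 3) + 27
Step 2: Divide by (z - 3)^2: f(z) = 27(z - 3)^(-2) + 5(z - 3)^(-1)
Step 3: This finite sum is the Laurent series of f about z = 3.
Step 4: Coefficient of (z - 3)^(-1) = coefficient of (z - 3) in the re-centred numerator = 5

5


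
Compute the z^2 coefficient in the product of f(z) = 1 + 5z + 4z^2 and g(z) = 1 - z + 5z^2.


Step 1: z^2 term in f*g comes from: (1)*(5z^2) + (5z)*(-z) + (4z^2)*(1)
Step 2: = 5 - 5 + 4
Step 3: = 4

4


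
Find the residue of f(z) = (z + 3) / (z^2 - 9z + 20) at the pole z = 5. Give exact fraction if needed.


Step 1: Q(z) = z^2 - 9z + 20 = (z - 5)(z - 4)
Step 2: Q'(z) = 2z - 9
Step 3: Q'(5) = 1, P(5) = 8
Step 4: Res = P(5)/Q'(5) = 8/1 = 8

8


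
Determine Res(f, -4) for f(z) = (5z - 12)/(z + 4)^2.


Step 1: Pole of order 2 at z = -4
Step 2: Res = lim d/dz [(z + 4)^2 * f(z)] as z -> -4
Step 3: (z + 4)^2 * f(z) = 5z - 12
Step 4: d/dz[5z - 12] = 5

5


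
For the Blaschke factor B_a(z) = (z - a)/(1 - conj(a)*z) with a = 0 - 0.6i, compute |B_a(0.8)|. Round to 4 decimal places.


Step 1: Numerator z0 - a = 0.8 - (0 - 0.6i) = 0.8 + 0.6i
Step 2: Denominator 1 - conj(a)*z0 = 1 - (0 + 0.6i)*0.8 = 1 - 0.48i
Step 3: |z0 - a|^2 = 0.8^2 + 0.6^2 = 1; |1 - conj(a)*z0|^2 = 1^2 + (-0.48)^2 = 1.2304
Step 4: |B_a(0.8)| = sqrt(1 / 1.2304) = sqrt(0.812744)
Step 5: = 0.9015

0.9015


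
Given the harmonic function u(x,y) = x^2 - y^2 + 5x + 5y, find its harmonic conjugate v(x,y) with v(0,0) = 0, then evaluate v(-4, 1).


Step 1: v_x = -u_y = 2y - 5
Step 2: v_y = u_x = 2x + 5
Step 3: v = 2xy - 5x + 5y + C
Step 4: v(0,0) = 0 => C = 0
Step 5: v(-4, 1) = 17

17


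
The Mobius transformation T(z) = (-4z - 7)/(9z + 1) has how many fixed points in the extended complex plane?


Step 1: Fixed points satisfy T(z) = z
Step 2: 9z^2 + 5z + 7 = 0
Step 3: Discriminant = 5^2 - 4*9*7 = -227
Step 4: Number of fixed points = 2

2


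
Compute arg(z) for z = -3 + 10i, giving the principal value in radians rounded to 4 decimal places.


Step 1: z = -3 + 10i
Step 2: arg(z) = atan2(10, -3)
Step 3: arg(z) = 1.8623

1.8623


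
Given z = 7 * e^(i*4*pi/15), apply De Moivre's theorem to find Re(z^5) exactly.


Step 1: By De Moivre's theorem, z^5 = 7^5 * e^(i*5*4*pi/15) = 16807 * (cos(4*pi/3) + i*sin(4*pi/3))
Step 2: |z|^5 = 7^5 = 16807
Step 3: The angle 4*pi/3 already lies in [0, 2*pi)
Step 4: cos(4*pi/3) = -1/2
Step 5: Re(z^5) = 16807 * (-1/2) = -16807/2

-16807/2


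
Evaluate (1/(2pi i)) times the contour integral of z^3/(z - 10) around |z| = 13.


Step 1: f(z) = z^3, a = 10 is inside |z| = 13
Step 2: By Cauchy integral formula: (1/(2pi*i)) * integral = f(a)
Step 3: f(10) = 10^3 = 1000

1000


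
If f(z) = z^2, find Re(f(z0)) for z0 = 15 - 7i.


Step 1: z0 = 15 - 7i
Step 2: z0^2 = 15^2 - (-7)^2 - 210i
Step 3: real part = 225 - 49 = 176

176


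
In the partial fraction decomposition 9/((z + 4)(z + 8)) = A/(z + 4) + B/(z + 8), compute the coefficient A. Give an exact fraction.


Step 1: Multiply both sides by (z + 4) and set z = -4
Step 2: A = 9 / (-4 + 8)
Step 3: A = 9 / 4
Step 4: A = 9/4

9/4


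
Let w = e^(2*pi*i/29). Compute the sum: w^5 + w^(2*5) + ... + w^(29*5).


Step 1: The sum sum_{j=1}^{n} w^(k*j) equals n if n | k, else 0.
Step 2: Here n = 29, k = 5
Step 3: Does n divide k? 29 | 5 -> False
Step 4: Sum = 0

0


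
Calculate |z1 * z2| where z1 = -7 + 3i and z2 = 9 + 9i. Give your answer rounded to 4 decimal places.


Step 1: |z1| = sqrt((-7)^2 + 3^2) = sqrt(58)
Step 2: |z2| = sqrt(9^2 + 9^2) = sqrt(162)
Step 3: |z1*z2| = |z1|*|z2| = sqrt(58) * sqrt(162) = sqrt(58 * 162) = sqrt(9396)
Step 4: = 96.933

96.933


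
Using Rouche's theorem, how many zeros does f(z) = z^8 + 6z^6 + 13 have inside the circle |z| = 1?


Step 1: On |z| = 1 the three terms have sizes |z^8| = 1^8 = 1, |6z^6| = 6*1^6 = 6, |13| = 13
Step 2: The dominant term is g(z) = 13; let h(z) = z^8 + 6z^6 so f = g + h
Step 3: On |z| = 1: |g| = 13 and |h| <= 1 + 6 = 7
Step 4: Since 13 > 7, |h| < |g| on |z| = 1, so by Rouche f has the same number of zeros as g inside |z| < 1
Step 5: g(z) = 13 is a nonzero constant with no zeros inside |z| < 1. Answer = 0

0
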